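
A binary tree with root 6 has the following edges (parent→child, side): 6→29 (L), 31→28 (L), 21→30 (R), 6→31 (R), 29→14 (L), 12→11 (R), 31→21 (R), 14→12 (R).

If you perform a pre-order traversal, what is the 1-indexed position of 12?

Pre-order visits the node, then its left subtree, then its right subtree.
Visit 6.
At 6: go left to 29.
  Visit 29.
  At 29: go left to 14.
    Visit 14.
    At 14: no left child.
    At 14: go right to 12.
      Visit 12.
      At 12: no left child.
      At 12: go right to 11.
        11 is a leaf — visit 11.
  At 29: no right child.
At 6: go right to 31.
  Visit 31.
  At 31: go left to 28.
    28 is a leaf — visit 28.
  At 31: go right to 21.
    Visit 21.
    At 21: no left child.
    At 21: go right to 30.
      30 is a leaf — visit 30.
Full pre-order sequence: 6, 29, 14, 12, 11, 31, 28, 21, 30.

4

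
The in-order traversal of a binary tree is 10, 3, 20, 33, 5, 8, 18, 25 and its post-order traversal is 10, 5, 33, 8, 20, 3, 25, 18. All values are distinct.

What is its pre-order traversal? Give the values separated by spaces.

18 3 10 20 8 33 5 25

The last element of post-order is the root; it splits in-order into left and right subtrees.
Root 18: left subtree has 6 nodes {10, 3, 20, 33, 5, 8}, right has 1 {25}.
  Root 3: left subtree has 1 node {10}, right has 4 {20, 33, 5, 8}.
    Root 20: left subtree has 0 nodes { }, right has 3 {33, 5, 8}.
      Root 8: left subtree has 2 nodes {33, 5}, right has 0 { }.
        Root 33: left subtree has 0 nodes { }, right has 1 {5}.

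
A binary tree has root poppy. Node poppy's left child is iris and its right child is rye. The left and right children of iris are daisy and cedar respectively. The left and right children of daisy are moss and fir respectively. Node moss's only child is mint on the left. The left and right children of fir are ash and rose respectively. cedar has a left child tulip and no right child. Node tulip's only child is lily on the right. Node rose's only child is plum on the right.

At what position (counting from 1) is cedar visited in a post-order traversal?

Post-order visits the left subtree, then the right subtree, then the node.
At poppy: go left to iris.
  At iris: go left to daisy.
    At daisy: go left to moss.
      At moss: go left to mint.
        mint is a leaf — visit mint.
      At moss: no right child.
      Visit moss.
    At daisy: go right to fir.
      At fir: go left to ash.
        ash is a leaf — visit ash.
      At fir: go right to rose.
        At rose: no left child.
        At rose: go right to plum.
          plum is a leaf — visit plum.
        Visit rose.
      Visit fir.
    Visit daisy.
  At iris: go right to cedar.
    At cedar: go left to tulip.
      At tulip: no left child.
      At tulip: go right to lily.
        lily is a leaf — visit lily.
      Visit tulip.
    At cedar: no right child.
    Visit cedar.
  Visit iris.
At poppy: go right to rye.
  rye is a leaf — visit rye.
Visit poppy.
Full post-order sequence: mint, moss, ash, plum, rose, fir, daisy, lily, tulip, cedar, iris, rye, poppy.

10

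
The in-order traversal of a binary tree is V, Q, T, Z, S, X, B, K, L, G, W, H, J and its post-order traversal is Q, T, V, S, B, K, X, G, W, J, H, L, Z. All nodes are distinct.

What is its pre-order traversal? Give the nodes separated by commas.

The last element of post-order is the root; it splits in-order into left and right subtrees.
Root Z: left subtree has 3 nodes {V, Q, T}, right has 9 {S, X, B, K, L, G, W, H, J}.
  Root V: left subtree has 0 nodes { }, right has 2 {Q, T}.
    Root T: left subtree has 1 node {Q}, right has 0 { }.
  Root L: left subtree has 4 nodes {S, X, B, K}, right has 4 {G, W, H, J}.
    Root X: left subtree has 1 node {S}, right has 2 {B, K}.
      Root K: left subtree has 1 node {B}, right has 0 { }.
    Root H: left subtree has 2 nodes {G, W}, right has 1 {J}.
      Root W: left subtree has 1 node {G}, right has 0 { }.

Z, V, T, Q, L, X, S, K, B, H, W, G, J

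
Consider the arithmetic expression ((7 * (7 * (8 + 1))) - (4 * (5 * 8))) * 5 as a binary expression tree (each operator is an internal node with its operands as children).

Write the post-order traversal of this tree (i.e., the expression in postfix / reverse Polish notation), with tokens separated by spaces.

7 7 8 1 + * * 4 5 8 * * - 5 *

Post-order on an expression tree gives postfix notation: for each operator, emit left operand, right operand, then the operator.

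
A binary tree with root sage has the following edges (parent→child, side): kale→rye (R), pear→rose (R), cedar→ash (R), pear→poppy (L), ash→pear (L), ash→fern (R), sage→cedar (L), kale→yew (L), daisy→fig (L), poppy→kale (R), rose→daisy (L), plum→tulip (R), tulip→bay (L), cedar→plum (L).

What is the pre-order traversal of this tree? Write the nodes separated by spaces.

sage cedar plum tulip bay ash pear poppy kale yew rye rose daisy fig fern

Pre-order visits the node, then its left subtree, then its right subtree.
Visit sage.
At sage: go left to cedar.
  Visit cedar.
  At cedar: go left to plum.
    Visit plum.
    At plum: no left child.
    At plum: go right to tulip.
      Visit tulip.
      At tulip: go left to bay.
        bay is a leaf — visit bay.
      At tulip: no right child.
  At cedar: go right to ash.
    Visit ash.
    At ash: go left to pear.
      Visit pear.
      At pear: go left to poppy.
        Visit poppy.
        At poppy: no left child.
        At poppy: go right to kale.
          Visit kale.
          At kale: go left to yew.
            yew is a leaf — visit yew.
          At kale: go right to rye.
            rye is a leaf — visit rye.
      At pear: go right to rose.
        Visit rose.
        At rose: go left to daisy.
          Visit daisy.
          At daisy: go left to fig.
            fig is a leaf — visit fig.
          At daisy: no right child.
        At rose: no right child.
    At ash: go right to fern.
      fern is a leaf — visit fern.
At sage: no right child.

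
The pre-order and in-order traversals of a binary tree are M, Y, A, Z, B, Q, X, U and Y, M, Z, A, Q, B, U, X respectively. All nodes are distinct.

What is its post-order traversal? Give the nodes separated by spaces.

The first element of pre-order is the root; it splits in-order into left and right subtrees.
Root M: left subtree has 1 node {Y}, right has 6 {Z, A, Q, B, U, X}.
  Root A: left subtree has 1 node {Z}, right has 4 {Q, B, U, X}.
    Root B: left subtree has 1 node {Q}, right has 2 {U, X}.
      Root X: left subtree has 1 node {U}, right has 0 { }.

Y Z Q U X B A M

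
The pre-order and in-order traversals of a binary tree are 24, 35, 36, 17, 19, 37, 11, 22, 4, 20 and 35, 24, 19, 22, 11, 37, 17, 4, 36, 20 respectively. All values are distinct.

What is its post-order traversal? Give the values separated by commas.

35, 22, 11, 37, 19, 4, 17, 20, 36, 24

The first element of pre-order is the root; it splits in-order into left and right subtrees.
Root 24: left subtree has 1 node {35}, right has 8 {19, 22, 11, 37, 17, 4, 36, 20}.
  Root 36: left subtree has 6 nodes {19, 22, 11, 37, 17, 4}, right has 1 {20}.
    Root 17: left subtree has 4 nodes {19, 22, 11, 37}, right has 1 {4}.
      Root 19: left subtree has 0 nodes { }, right has 3 {22, 11, 37}.
        Root 37: left subtree has 2 nodes {22, 11}, right has 0 { }.
          Root 11: left subtree has 1 node {22}, right has 0 { }.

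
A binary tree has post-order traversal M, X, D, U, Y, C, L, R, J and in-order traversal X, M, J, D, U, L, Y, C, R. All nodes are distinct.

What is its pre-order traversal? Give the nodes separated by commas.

The last element of post-order is the root; it splits in-order into left and right subtrees.
Root J: left subtree has 2 nodes {X, M}, right has 6 {D, U, L, Y, C, R}.
  Root X: left subtree has 0 nodes { }, right has 1 {M}.
  Root R: left subtree has 5 nodes {D, U, L, Y, C}, right has 0 { }.
    Root L: left subtree has 2 nodes {D, U}, right has 2 {Y, C}.
      Root U: left subtree has 1 node {D}, right has 0 { }.
      Root C: left subtree has 1 node {Y}, right has 0 { }.

J, X, M, R, L, U, D, C, Y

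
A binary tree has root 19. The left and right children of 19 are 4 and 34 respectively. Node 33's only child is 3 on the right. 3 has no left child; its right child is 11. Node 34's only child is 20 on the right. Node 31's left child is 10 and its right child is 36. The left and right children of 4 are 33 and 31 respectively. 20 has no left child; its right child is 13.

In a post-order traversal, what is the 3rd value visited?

33

Post-order visits the left subtree, then the right subtree, then the node.
At 19: go left to 4.
  At 4: go left to 33.
    At 33: no left child.
    At 33: go right to 3.
      At 3: no left child.
      At 3: go right to 11.
        11 is a leaf — visit 11.
      Visit 3.
    Visit 33.
  At 4: go right to 31.
    At 31: go left to 10.
      10 is a leaf — visit 10.
    At 31: go right to 36.
      36 is a leaf — visit 36.
    Visit 31.
  Visit 4.
At 19: go right to 34.
  At 34: no left child.
  At 34: go right to 20.
    At 20: no left child.
    At 20: go right to 13.
      13 is a leaf — visit 13.
    Visit 20.
  Visit 34.
Visit 19.
Full post-order sequence: 11, 3, 33, 10, 36, 31, 4, 13, 20, 34, 19.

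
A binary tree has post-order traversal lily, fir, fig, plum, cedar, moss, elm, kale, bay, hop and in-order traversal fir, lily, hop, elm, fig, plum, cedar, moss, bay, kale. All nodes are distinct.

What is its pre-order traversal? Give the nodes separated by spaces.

The last element of post-order is the root; it splits in-order into left and right subtrees.
Root hop: left subtree has 2 nodes {fir, lily}, right has 7 {elm, fig, plum, cedar, moss, bay, kale}.
  Root fir: left subtree has 0 nodes { }, right has 1 {lily}.
  Root bay: left subtree has 5 nodes {elm, fig, plum, cedar, moss}, right has 1 {kale}.
    Root elm: left subtree has 0 nodes { }, right has 4 {fig, plum, cedar, moss}.
      Root moss: left subtree has 3 nodes {fig, plum, cedar}, right has 0 { }.
        Root cedar: left subtree has 2 nodes {fig, plum}, right has 0 { }.
          Root plum: left subtree has 1 node {fig}, right has 0 { }.

hop fir lily bay elm moss cedar plum fig kale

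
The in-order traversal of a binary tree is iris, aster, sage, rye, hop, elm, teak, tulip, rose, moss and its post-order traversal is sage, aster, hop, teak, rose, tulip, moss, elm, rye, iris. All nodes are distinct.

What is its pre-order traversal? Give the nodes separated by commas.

The last element of post-order is the root; it splits in-order into left and right subtrees.
Root iris: left subtree has 0 nodes { }, right has 9 {aster, sage, rye, hop, elm, teak, tulip, rose, moss}.
  Root rye: left subtree has 2 nodes {aster, sage}, right has 6 {hop, elm, teak, tulip, rose, moss}.
    Root aster: left subtree has 0 nodes { }, right has 1 {sage}.
    Root elm: left subtree has 1 node {hop}, right has 4 {teak, tulip, rose, moss}.
      Root moss: left subtree has 3 nodes {teak, tulip, rose}, right has 0 { }.
        Root tulip: left subtree has 1 node {teak}, right has 1 {rose}.

iris, rye, aster, sage, elm, hop, moss, tulip, teak, rose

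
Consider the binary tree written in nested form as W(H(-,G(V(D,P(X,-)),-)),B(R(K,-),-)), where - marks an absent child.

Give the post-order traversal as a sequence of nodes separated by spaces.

D X P V G H K R B W

Post-order visits the left subtree, then the right subtree, then the node.
At W: go left to H.
  At H: no left child.
  At H: go right to G.
    At G: go left to V.
      At V: go left to D.
        D is a leaf — visit D.
      At V: go right to P.
        At P: go left to X.
          X is a leaf — visit X.
        At P: no right child.
        Visit P.
      Visit V.
    At G: no right child.
    Visit G.
  Visit H.
At W: go right to B.
  At B: go left to R.
    At R: go left to K.
      K is a leaf — visit K.
    At R: no right child.
    Visit R.
  At B: no right child.
  Visit B.
Visit W.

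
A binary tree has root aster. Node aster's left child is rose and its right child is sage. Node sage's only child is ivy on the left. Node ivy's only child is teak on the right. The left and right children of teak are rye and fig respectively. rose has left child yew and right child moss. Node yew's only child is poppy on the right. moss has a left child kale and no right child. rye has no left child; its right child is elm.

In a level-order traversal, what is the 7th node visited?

Level-order visits nodes level by level from the root, left to right within each level.
Level 0: aster
Level 1: rose, sage
Level 2: yew, moss, ivy
Level 3: poppy, kale, teak
Level 4: rye, fig
Level 5: elm
Full level-order sequence: aster, rose, sage, yew, moss, ivy, poppy, kale, teak, rye, fig, elm.

poppy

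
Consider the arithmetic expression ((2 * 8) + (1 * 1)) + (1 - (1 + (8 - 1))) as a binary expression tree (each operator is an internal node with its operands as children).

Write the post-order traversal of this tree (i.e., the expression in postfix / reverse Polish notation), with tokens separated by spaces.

2 8 * 1 1 * + 1 1 8 1 - + - +

Post-order on an expression tree gives postfix notation: for each operator, emit left operand, right operand, then the operator.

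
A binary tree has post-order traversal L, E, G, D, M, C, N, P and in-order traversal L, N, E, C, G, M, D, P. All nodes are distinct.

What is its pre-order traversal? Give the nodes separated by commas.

P, N, L, C, E, M, G, D

The last element of post-order is the root; it splits in-order into left and right subtrees.
Root P: left subtree has 7 nodes {L, N, E, C, G, M, D}, right has 0 { }.
  Root N: left subtree has 1 node {L}, right has 5 {E, C, G, M, D}.
    Root C: left subtree has 1 node {E}, right has 3 {G, M, D}.
      Root M: left subtree has 1 node {G}, right has 1 {D}.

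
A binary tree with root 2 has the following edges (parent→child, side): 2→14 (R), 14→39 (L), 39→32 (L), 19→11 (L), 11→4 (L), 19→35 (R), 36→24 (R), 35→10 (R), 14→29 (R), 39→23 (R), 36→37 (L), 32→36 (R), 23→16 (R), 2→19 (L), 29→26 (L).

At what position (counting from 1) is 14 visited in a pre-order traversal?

7

Pre-order visits the node, then its left subtree, then its right subtree.
Visit 2.
At 2: go left to 19.
  Visit 19.
  At 19: go left to 11.
    Visit 11.
    At 11: go left to 4.
      4 is a leaf — visit 4.
    At 11: no right child.
  At 19: go right to 35.
    Visit 35.
    At 35: no left child.
    At 35: go right to 10.
      10 is a leaf — visit 10.
At 2: go right to 14.
  Visit 14.
  At 14: go left to 39.
    Visit 39.
    At 39: go left to 32.
      Visit 32.
      At 32: no left child.
      At 32: go right to 36.
        Visit 36.
        At 36: go left to 37.
          37 is a leaf — visit 37.
        At 36: go right to 24.
          24 is a leaf — visit 24.
    At 39: go right to 23.
      Visit 23.
      At 23: no left child.
      At 23: go right to 16.
        16 is a leaf — visit 16.
  At 14: go right to 29.
    Visit 29.
    At 29: go left to 26.
      26 is a leaf — visit 26.
    At 29: no right child.
Full pre-order sequence: 2, 19, 11, 4, 35, 10, 14, 39, 32, 36, 37, 24, 23, 16, 29, 26.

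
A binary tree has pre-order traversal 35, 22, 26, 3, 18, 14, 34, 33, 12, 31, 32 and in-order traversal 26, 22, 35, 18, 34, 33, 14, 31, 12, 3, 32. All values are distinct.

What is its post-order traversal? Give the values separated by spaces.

The first element of pre-order is the root; it splits in-order into left and right subtrees.
Root 35: left subtree has 2 nodes {26, 22}, right has 8 {18, 34, 33, 14, 31, 12, 3, 32}.
  Root 22: left subtree has 1 node {26}, right has 0 { }.
  Root 3: left subtree has 6 nodes {18, 34, 33, 14, 31, 12}, right has 1 {32}.
    Root 18: left subtree has 0 nodes { }, right has 5 {34, 33, 14, 31, 12}.
      Root 14: left subtree has 2 nodes {34, 33}, right has 2 {31, 12}.
        Root 34: left subtree has 0 nodes { }, right has 1 {33}.
        Root 12: left subtree has 1 node {31}, right has 0 { }.

26 22 33 34 31 12 14 18 32 3 35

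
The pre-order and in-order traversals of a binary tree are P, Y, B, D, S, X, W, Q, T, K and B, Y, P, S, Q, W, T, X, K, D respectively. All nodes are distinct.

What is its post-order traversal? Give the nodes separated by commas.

The first element of pre-order is the root; it splits in-order into left and right subtrees.
Root P: left subtree has 2 nodes {B, Y}, right has 7 {S, Q, W, T, X, K, D}.
  Root Y: left subtree has 1 node {B}, right has 0 { }.
  Root D: left subtree has 6 nodes {S, Q, W, T, X, K}, right has 0 { }.
    Root S: left subtree has 0 nodes { }, right has 5 {Q, W, T, X, K}.
      Root X: left subtree has 3 nodes {Q, W, T}, right has 1 {K}.
        Root W: left subtree has 1 node {Q}, right has 1 {T}.

B, Y, Q, T, W, K, X, S, D, P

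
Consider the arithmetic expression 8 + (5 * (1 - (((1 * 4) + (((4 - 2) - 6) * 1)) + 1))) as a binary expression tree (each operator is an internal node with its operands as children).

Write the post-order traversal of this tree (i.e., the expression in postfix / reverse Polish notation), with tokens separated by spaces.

8 5 1 1 4 * 4 2 - 6 - 1 * + 1 + - * +

Post-order on an expression tree gives postfix notation: for each operator, emit left operand, right operand, then the operator.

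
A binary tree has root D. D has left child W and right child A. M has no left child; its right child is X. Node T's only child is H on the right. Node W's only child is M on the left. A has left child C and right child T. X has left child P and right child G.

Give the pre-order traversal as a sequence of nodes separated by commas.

D, W, M, X, P, G, A, C, T, H

Pre-order visits the node, then its left subtree, then its right subtree.
Visit D.
At D: go left to W.
  Visit W.
  At W: go left to M.
    Visit M.
    At M: no left child.
    At M: go right to X.
      Visit X.
      At X: go left to P.
        P is a leaf — visit P.
      At X: go right to G.
        G is a leaf — visit G.
  At W: no right child.
At D: go right to A.
  Visit A.
  At A: go left to C.
    C is a leaf — visit C.
  At A: go right to T.
    Visit T.
    At T: no left child.
    At T: go right to H.
      H is a leaf — visit H.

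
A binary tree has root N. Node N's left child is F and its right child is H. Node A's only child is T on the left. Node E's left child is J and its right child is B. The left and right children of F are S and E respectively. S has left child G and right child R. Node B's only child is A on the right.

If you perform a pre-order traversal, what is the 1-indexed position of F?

Pre-order visits the node, then its left subtree, then its right subtree.
Visit N.
At N: go left to F.
  Visit F.
  At F: go left to S.
    Visit S.
    At S: go left to G.
      G is a leaf — visit G.
    At S: go right to R.
      R is a leaf — visit R.
  At F: go right to E.
    Visit E.
    At E: go left to J.
      J is a leaf — visit J.
    At E: go right to B.
      Visit B.
      At B: no left child.
      At B: go right to A.
        Visit A.
        At A: go left to T.
          T is a leaf — visit T.
        At A: no right child.
At N: go right to H.
  H is a leaf — visit H.
Full pre-order sequence: N, F, S, G, R, E, J, B, A, T, H.

2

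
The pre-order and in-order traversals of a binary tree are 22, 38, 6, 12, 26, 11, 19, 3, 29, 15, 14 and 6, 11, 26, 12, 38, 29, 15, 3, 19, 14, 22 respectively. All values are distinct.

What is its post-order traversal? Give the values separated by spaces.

The first element of pre-order is the root; it splits in-order into left and right subtrees.
Root 22: left subtree has 10 nodes {6, 11, 26, 12, 38, 29, 15, 3, 19, 14}, right has 0 { }.
  Root 38: left subtree has 4 nodes {6, 11, 26, 12}, right has 5 {29, 15, 3, 19, 14}.
    Root 6: left subtree has 0 nodes { }, right has 3 {11, 26, 12}.
      Root 12: left subtree has 2 nodes {11, 26}, right has 0 { }.
        Root 26: left subtree has 1 node {11}, right has 0 { }.
    Root 19: left subtree has 3 nodes {29, 15, 3}, right has 1 {14}.
      Root 3: left subtree has 2 nodes {29, 15}, right has 0 { }.
        Root 29: left subtree has 0 nodes { }, right has 1 {15}.

11 26 12 6 15 29 3 14 19 38 22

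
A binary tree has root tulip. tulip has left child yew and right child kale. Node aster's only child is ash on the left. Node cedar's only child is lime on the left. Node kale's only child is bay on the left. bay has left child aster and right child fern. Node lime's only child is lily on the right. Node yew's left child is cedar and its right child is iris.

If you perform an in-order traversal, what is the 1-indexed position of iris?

In-order visits the left subtree, then the node, then the right subtree.
At tulip: go left to yew.
  At yew: go left to cedar.
    At cedar: go left to lime.
      At lime: no left child.
      Visit lime.
      At lime: go right to lily.
        lily is a leaf — visit lily.
    Visit cedar.
    At cedar: no right child.
  Visit yew.
  At yew: go right to iris.
    iris is a leaf — visit iris.
Visit tulip.
At tulip: go right to kale.
  At kale: go left to bay.
    At bay: go left to aster.
      At aster: go left to ash.
        ash is a leaf — visit ash.
      Visit aster.
      At aster: no right child.
    Visit bay.
    At bay: go right to fern.
      fern is a leaf — visit fern.
  Visit kale.
  At kale: no right child.
Full in-order sequence: lime, lily, cedar, yew, iris, tulip, ash, aster, bay, fern, kale.

5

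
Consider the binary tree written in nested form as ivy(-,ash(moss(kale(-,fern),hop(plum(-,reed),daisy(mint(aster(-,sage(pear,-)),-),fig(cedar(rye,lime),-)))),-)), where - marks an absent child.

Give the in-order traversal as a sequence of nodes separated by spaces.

ivy kale fern moss plum reed hop aster pear sage mint daisy rye cedar lime fig ash

In-order visits the left subtree, then the node, then the right subtree.
At ivy: no left child.
Visit ivy.
At ivy: go right to ash.
  At ash: go left to moss.
    At moss: go left to kale.
      At kale: no left child.
      Visit kale.
      At kale: go right to fern.
        fern is a leaf — visit fern.
    Visit moss.
    At moss: go right to hop.
      At hop: go left to plum.
        At plum: no left child.
        Visit plum.
        At plum: go right to reed.
          reed is a leaf — visit reed.
      Visit hop.
      At hop: go right to daisy.
        At daisy: go left to mint.
          At mint: go left to aster.
            At aster: no left child.
            Visit aster.
            At aster: go right to sage.
              At sage: go left to pear.
                pear is a leaf — visit pear.
              Visit sage.
              At sage: no right child.
          Visit mint.
          At mint: no right child.
        Visit daisy.
        At daisy: go right to fig.
          At fig: go left to cedar.
            At cedar: go left to rye.
              rye is a leaf — visit rye.
            Visit cedar.
            At cedar: go right to lime.
              lime is a leaf — visit lime.
          Visit fig.
          At fig: no right child.
  Visit ash.
  At ash: no right child.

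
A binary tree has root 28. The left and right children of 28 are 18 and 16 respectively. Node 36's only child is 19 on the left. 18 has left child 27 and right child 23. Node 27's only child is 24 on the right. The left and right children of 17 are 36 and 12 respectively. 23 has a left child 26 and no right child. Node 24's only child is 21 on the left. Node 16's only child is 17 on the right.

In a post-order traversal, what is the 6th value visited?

Post-order visits the left subtree, then the right subtree, then the node.
At 28: go left to 18.
  At 18: go left to 27.
    At 27: no left child.
    At 27: go right to 24.
      At 24: go left to 21.
        21 is a leaf — visit 21.
      At 24: no right child.
      Visit 24.
    Visit 27.
  At 18: go right to 23.
    At 23: go left to 26.
      26 is a leaf — visit 26.
    At 23: no right child.
    Visit 23.
  Visit 18.
At 28: go right to 16.
  At 16: no left child.
  At 16: go right to 17.
    At 17: go left to 36.
      At 36: go left to 19.
        19 is a leaf — visit 19.
      At 36: no right child.
      Visit 36.
    At 17: go right to 12.
      12 is a leaf — visit 12.
    Visit 17.
  Visit 16.
Visit 28.
Full post-order sequence: 21, 24, 27, 26, 23, 18, 19, 36, 12, 17, 16, 28.

18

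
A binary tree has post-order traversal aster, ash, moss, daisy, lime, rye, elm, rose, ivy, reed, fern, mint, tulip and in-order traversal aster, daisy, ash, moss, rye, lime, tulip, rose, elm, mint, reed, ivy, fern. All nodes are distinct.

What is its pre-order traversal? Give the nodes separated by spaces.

The last element of post-order is the root; it splits in-order into left and right subtrees.
Root tulip: left subtree has 6 nodes {aster, daisy, ash, moss, rye, lime}, right has 6 {rose, elm, mint, reed, ivy, fern}.
  Root rye: left subtree has 4 nodes {aster, daisy, ash, moss}, right has 1 {lime}.
    Root daisy: left subtree has 1 node {aster}, right has 2 {ash, moss}.
      Root moss: left subtree has 1 node {ash}, right has 0 { }.
  Root mint: left subtree has 2 nodes {rose, elm}, right has 3 {reed, ivy, fern}.
    Root rose: left subtree has 0 nodes { }, right has 1 {elm}.
    Root fern: left subtree has 2 nodes {reed, ivy}, right has 0 { }.
      Root reed: left subtree has 0 nodes { }, right has 1 {ivy}.

tulip rye daisy aster moss ash lime mint rose elm fern reed ivy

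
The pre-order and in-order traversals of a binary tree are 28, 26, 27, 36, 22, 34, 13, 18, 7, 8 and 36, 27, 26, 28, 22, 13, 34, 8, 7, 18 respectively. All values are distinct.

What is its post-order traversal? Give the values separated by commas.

The first element of pre-order is the root; it splits in-order into left and right subtrees.
Root 28: left subtree has 3 nodes {36, 27, 26}, right has 6 {22, 13, 34, 8, 7, 18}.
  Root 26: left subtree has 2 nodes {36, 27}, right has 0 { }.
    Root 27: left subtree has 1 node {36}, right has 0 { }.
  Root 22: left subtree has 0 nodes { }, right has 5 {13, 34, 8, 7, 18}.
    Root 34: left subtree has 1 node {13}, right has 3 {8, 7, 18}.
      Root 18: left subtree has 2 nodes {8, 7}, right has 0 { }.
        Root 7: left subtree has 1 node {8}, right has 0 { }.

36, 27, 26, 13, 8, 7, 18, 34, 22, 28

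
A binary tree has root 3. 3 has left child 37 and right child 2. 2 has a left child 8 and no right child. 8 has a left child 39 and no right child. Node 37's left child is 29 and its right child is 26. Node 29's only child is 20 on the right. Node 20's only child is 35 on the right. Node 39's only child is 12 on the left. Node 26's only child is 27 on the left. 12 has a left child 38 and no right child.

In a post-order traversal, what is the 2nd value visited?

20

Post-order visits the left subtree, then the right subtree, then the node.
At 3: go left to 37.
  At 37: go left to 29.
    At 29: no left child.
    At 29: go right to 20.
      At 20: no left child.
      At 20: go right to 35.
        35 is a leaf — visit 35.
      Visit 20.
    Visit 29.
  At 37: go right to 26.
    At 26: go left to 27.
      27 is a leaf — visit 27.
    At 26: no right child.
    Visit 26.
  Visit 37.
At 3: go right to 2.
  At 2: go left to 8.
    At 8: go left to 39.
      At 39: go left to 12.
        At 12: go left to 38.
          38 is a leaf — visit 38.
        At 12: no right child.
        Visit 12.
      At 39: no right child.
      Visit 39.
    At 8: no right child.
    Visit 8.
  At 2: no right child.
  Visit 2.
Visit 3.
Full post-order sequence: 35, 20, 29, 27, 26, 37, 38, 12, 39, 8, 2, 3.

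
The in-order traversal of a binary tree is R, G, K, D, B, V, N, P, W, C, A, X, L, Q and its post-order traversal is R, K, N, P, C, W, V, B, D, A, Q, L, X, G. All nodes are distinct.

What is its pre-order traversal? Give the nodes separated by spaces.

G R X A D K B V W P N C L Q

The last element of post-order is the root; it splits in-order into left and right subtrees.
Root G: left subtree has 1 node {R}, right has 12 {K, D, B, V, N, P, W, C, A, X, L, Q}.
  Root X: left subtree has 9 nodes {K, D, B, V, N, P, W, C, A}, right has 2 {L, Q}.
    Root A: left subtree has 8 nodes {K, D, B, V, N, P, W, C}, right has 0 { }.
      Root D: left subtree has 1 node {K}, right has 6 {B, V, N, P, W, C}.
        Root B: left subtree has 0 nodes { }, right has 5 {V, N, P, W, C}.
          Root V: left subtree has 0 nodes { }, right has 4 {N, P, W, C}.
            Root W: left subtree has 2 nodes {N, P}, right has 1 {C}.
              Root P: left subtree has 1 node {N}, right has 0 { }.
    Root L: left subtree has 0 nodes { }, right has 1 {Q}.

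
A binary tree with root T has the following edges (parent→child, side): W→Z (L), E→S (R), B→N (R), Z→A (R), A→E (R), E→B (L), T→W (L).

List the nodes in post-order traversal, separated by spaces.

N B S E A Z W T

Post-order visits the left subtree, then the right subtree, then the node.
At T: go left to W.
  At W: go left to Z.
    At Z: no left child.
    At Z: go right to A.
      At A: no left child.
      At A: go right to E.
        At E: go left to B.
          At B: no left child.
          At B: go right to N.
            N is a leaf — visit N.
          Visit B.
        At E: go right to S.
          S is a leaf — visit S.
        Visit E.
      Visit A.
    Visit Z.
  At W: no right child.
  Visit W.
At T: no right child.
Visit T.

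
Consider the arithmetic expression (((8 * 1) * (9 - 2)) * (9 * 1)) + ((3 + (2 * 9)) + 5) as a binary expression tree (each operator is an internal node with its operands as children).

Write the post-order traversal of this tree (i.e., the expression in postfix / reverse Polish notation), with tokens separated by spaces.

8 1 * 9 2 - * 9 1 * * 3 2 9 * + 5 + +

Post-order on an expression tree gives postfix notation: for each operator, emit left operand, right operand, then the operator.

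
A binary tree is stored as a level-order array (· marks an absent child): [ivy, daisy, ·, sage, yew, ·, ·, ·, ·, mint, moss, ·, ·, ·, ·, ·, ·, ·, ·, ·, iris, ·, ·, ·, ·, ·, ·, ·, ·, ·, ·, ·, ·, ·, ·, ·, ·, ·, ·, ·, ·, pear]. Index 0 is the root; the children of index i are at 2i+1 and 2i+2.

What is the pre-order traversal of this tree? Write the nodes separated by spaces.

ivy daisy sage yew mint iris pear moss

Pre-order visits the node, then its left subtree, then its right subtree.
Visit ivy.
At ivy: go left to daisy.
  Visit daisy.
  At daisy: go left to sage.
    sage is a leaf — visit sage.
  At daisy: go right to yew.
    Visit yew.
    At yew: go left to mint.
      Visit mint.
      At mint: no left child.
      At mint: go right to iris.
        Visit iris.
        At iris: go left to pear.
          pear is a leaf — visit pear.
        At iris: no right child.
    At yew: go right to moss.
      moss is a leaf — visit moss.
At ivy: no right child.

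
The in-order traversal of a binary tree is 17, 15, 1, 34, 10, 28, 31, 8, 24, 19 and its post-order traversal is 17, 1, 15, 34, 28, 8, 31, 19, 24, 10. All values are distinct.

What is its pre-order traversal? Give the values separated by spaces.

The last element of post-order is the root; it splits in-order into left and right subtrees.
Root 10: left subtree has 4 nodes {17, 15, 1, 34}, right has 5 {28, 31, 8, 24, 19}.
  Root 34: left subtree has 3 nodes {17, 15, 1}, right has 0 { }.
    Root 15: left subtree has 1 node {17}, right has 1 {1}.
  Root 24: left subtree has 3 nodes {28, 31, 8}, right has 1 {19}.
    Root 31: left subtree has 1 node {28}, right has 1 {8}.

10 34 15 17 1 24 31 28 8 19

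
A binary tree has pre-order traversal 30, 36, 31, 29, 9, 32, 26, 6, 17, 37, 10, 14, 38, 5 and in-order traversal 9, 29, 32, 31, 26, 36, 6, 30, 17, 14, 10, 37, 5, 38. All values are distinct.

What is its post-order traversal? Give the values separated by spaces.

The first element of pre-order is the root; it splits in-order into left and right subtrees.
Root 30: left subtree has 7 nodes {9, 29, 32, 31, 26, 36, 6}, right has 6 {17, 14, 10, 37, 5, 38}.
  Root 36: left subtree has 5 nodes {9, 29, 32, 31, 26}, right has 1 {6}.
    Root 31: left subtree has 3 nodes {9, 29, 32}, right has 1 {26}.
      Root 29: left subtree has 1 node {9}, right has 1 {32}.
  Root 17: left subtree has 0 nodes { }, right has 5 {14, 10, 37, 5, 38}.
    Root 37: left subtree has 2 nodes {14, 10}, right has 2 {5, 38}.
      Root 10: left subtree has 1 node {14}, right has 0 { }.
      Root 38: left subtree has 1 node {5}, right has 0 { }.

9 32 29 26 31 6 36 14 10 5 38 37 17 30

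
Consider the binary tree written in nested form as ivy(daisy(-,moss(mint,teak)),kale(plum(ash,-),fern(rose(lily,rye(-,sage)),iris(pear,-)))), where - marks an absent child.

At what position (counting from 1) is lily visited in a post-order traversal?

Post-order visits the left subtree, then the right subtree, then the node.
At ivy: go left to daisy.
  At daisy: no left child.
  At daisy: go right to moss.
    At moss: go left to mint.
      mint is a leaf — visit mint.
    At moss: go right to teak.
      teak is a leaf — visit teak.
    Visit moss.
  Visit daisy.
At ivy: go right to kale.
  At kale: go left to plum.
    At plum: go left to ash.
      ash is a leaf — visit ash.
    At plum: no right child.
    Visit plum.
  At kale: go right to fern.
    At fern: go left to rose.
      At rose: go left to lily.
        lily is a leaf — visit lily.
      At rose: go right to rye.
        At rye: no left child.
        At rye: go right to sage.
          sage is a leaf — visit sage.
        Visit rye.
      Visit rose.
    At fern: go right to iris.
      At iris: go left to pear.
        pear is a leaf — visit pear.
      At iris: no right child.
      Visit iris.
    Visit fern.
  Visit kale.
Visit ivy.
Full post-order sequence: mint, teak, moss, daisy, ash, plum, lily, sage, rye, rose, pear, iris, fern, kale, ivy.

7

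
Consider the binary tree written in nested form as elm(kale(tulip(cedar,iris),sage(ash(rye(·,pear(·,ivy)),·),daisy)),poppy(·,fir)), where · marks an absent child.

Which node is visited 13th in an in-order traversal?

fir

In-order visits the left subtree, then the node, then the right subtree.
At elm: go left to kale.
  At kale: go left to tulip.
    At tulip: go left to cedar.
      cedar is a leaf — visit cedar.
    Visit tulip.
    At tulip: go right to iris.
      iris is a leaf — visit iris.
  Visit kale.
  At kale: go right to sage.
    At sage: go left to ash.
      At ash: go left to rye.
        At rye: no left child.
        Visit rye.
        At rye: go right to pear.
          At pear: no left child.
          Visit pear.
          At pear: go right to ivy.
            ivy is a leaf — visit ivy.
      Visit ash.
      At ash: no right child.
    Visit sage.
    At sage: go right to daisy.
      daisy is a leaf — visit daisy.
Visit elm.
At elm: go right to poppy.
  At poppy: no left child.
  Visit poppy.
  At poppy: go right to fir.
    fir is a leaf — visit fir.
Full in-order sequence: cedar, tulip, iris, kale, rye, pear, ivy, ash, sage, daisy, elm, poppy, fir.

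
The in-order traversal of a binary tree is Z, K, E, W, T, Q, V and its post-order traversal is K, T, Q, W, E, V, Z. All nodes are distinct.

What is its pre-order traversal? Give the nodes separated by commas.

The last element of post-order is the root; it splits in-order into left and right subtrees.
Root Z: left subtree has 0 nodes { }, right has 6 {K, E, W, T, Q, V}.
  Root V: left subtree has 5 nodes {K, E, W, T, Q}, right has 0 { }.
    Root E: left subtree has 1 node {K}, right has 3 {W, T, Q}.
      Root W: left subtree has 0 nodes { }, right has 2 {T, Q}.
        Root Q: left subtree has 1 node {T}, right has 0 { }.

Z, V, E, K, W, Q, T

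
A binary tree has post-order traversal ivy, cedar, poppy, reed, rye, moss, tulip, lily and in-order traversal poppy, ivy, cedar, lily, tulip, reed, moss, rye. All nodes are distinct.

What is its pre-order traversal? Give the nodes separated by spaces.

lily poppy cedar ivy tulip moss reed rye

The last element of post-order is the root; it splits in-order into left and right subtrees.
Root lily: left subtree has 3 nodes {poppy, ivy, cedar}, right has 4 {tulip, reed, moss, rye}.
  Root poppy: left subtree has 0 nodes { }, right has 2 {ivy, cedar}.
    Root cedar: left subtree has 1 node {ivy}, right has 0 { }.
  Root tulip: left subtree has 0 nodes { }, right has 3 {reed, moss, rye}.
    Root moss: left subtree has 1 node {reed}, right has 1 {rye}.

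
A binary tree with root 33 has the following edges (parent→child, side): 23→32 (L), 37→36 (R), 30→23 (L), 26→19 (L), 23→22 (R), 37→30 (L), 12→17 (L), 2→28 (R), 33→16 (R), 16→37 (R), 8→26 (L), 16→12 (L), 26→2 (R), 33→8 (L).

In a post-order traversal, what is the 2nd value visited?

28

Post-order visits the left subtree, then the right subtree, then the node.
At 33: go left to 8.
  At 8: go left to 26.
    At 26: go left to 19.
      19 is a leaf — visit 19.
    At 26: go right to 2.
      At 2: no left child.
      At 2: go right to 28.
        28 is a leaf — visit 28.
      Visit 2.
    Visit 26.
  At 8: no right child.
  Visit 8.
At 33: go right to 16.
  At 16: go left to 12.
    At 12: go left to 17.
      17 is a leaf — visit 17.
    At 12: no right child.
    Visit 12.
  At 16: go right to 37.
    At 37: go left to 30.
      At 30: go left to 23.
        At 23: go left to 32.
          32 is a leaf — visit 32.
        At 23: go right to 22.
          22 is a leaf — visit 22.
        Visit 23.
      At 30: no right child.
      Visit 30.
    At 37: go right to 36.
      36 is a leaf — visit 36.
    Visit 37.
  Visit 16.
Visit 33.
Full post-order sequence: 19, 28, 2, 26, 8, 17, 12, 32, 22, 23, 30, 36, 37, 16, 33.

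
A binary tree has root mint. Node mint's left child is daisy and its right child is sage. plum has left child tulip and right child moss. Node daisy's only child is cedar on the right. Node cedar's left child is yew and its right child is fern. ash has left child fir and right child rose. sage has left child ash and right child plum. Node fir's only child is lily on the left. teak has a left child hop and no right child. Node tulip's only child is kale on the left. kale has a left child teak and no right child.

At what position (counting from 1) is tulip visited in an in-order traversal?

In-order visits the left subtree, then the node, then the right subtree.
At mint: go left to daisy.
  At daisy: no left child.
  Visit daisy.
  At daisy: go right to cedar.
    At cedar: go left to yew.
      yew is a leaf — visit yew.
    Visit cedar.
    At cedar: go right to fern.
      fern is a leaf — visit fern.
Visit mint.
At mint: go right to sage.
  At sage: go left to ash.
    At ash: go left to fir.
      At fir: go left to lily.
        lily is a leaf — visit lily.
      Visit fir.
      At fir: no right child.
    Visit ash.
    At ash: go right to rose.
      rose is a leaf — visit rose.
  Visit sage.
  At sage: go right to plum.
    At plum: go left to tulip.
      At tulip: go left to kale.
        At kale: go left to teak.
          At teak: go left to hop.
            hop is a leaf — visit hop.
          Visit teak.
          At teak: no right child.
        Visit kale.
        At kale: no right child.
      Visit tulip.
      At tulip: no right child.
    Visit plum.
    At plum: go right to moss.
      moss is a leaf — visit moss.
Full in-order sequence: daisy, yew, cedar, fern, mint, lily, fir, ash, rose, sage, hop, teak, kale, tulip, plum, moss.

14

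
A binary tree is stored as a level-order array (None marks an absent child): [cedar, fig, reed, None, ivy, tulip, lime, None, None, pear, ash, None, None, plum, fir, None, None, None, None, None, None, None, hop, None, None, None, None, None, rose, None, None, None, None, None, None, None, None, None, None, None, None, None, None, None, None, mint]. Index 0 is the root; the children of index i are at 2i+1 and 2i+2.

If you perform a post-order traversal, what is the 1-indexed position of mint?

2

Post-order visits the left subtree, then the right subtree, then the node.
At cedar: go left to fig.
  At fig: no left child.
  At fig: go right to ivy.
    At ivy: go left to pear.
      pear is a leaf — visit pear.
    At ivy: go right to ash.
      At ash: no left child.
      At ash: go right to hop.
        At hop: go left to mint.
          mint is a leaf — visit mint.
        At hop: no right child.
        Visit hop.
      Visit ash.
    Visit ivy.
  Visit fig.
At cedar: go right to reed.
  At reed: go left to tulip.
    tulip is a leaf — visit tulip.
  At reed: go right to lime.
    At lime: go left to plum.
      At plum: no left child.
      At plum: go right to rose.
        rose is a leaf — visit rose.
      Visit plum.
    At lime: go right to fir.
      fir is a leaf — visit fir.
    Visit lime.
  Visit reed.
Visit cedar.
Full post-order sequence: pear, mint, hop, ash, ivy, fig, tulip, rose, plum, fir, lime, reed, cedar.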